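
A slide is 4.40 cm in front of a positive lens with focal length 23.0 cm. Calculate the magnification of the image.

m = +1.24

1/d_i = 1/f − 1/d_o = 1/(23.00) − 1/(4.40) = -0.1838, so d_i = -5.441 cm.
m = −d_i/d_o = −(-5.441)/(4.40) = +1.24.
The image is virtual, upright and enlarged, on the same side as the object.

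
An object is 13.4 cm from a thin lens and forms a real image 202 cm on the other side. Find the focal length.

Real image ⇒ d_i = +202 cm.
1/f = 1/d_o + 1/d_i = 1/(13.4) + 1/(202) = 0.07958, so f = 12.6 cm.
Since f is positive, the thin lens is converging.

f = 12.6 cm (converging)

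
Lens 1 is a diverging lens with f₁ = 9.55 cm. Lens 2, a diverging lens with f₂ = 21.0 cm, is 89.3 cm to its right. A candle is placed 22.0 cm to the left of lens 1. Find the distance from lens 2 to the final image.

Lens 1 is diverging, so f₁ = −9.55 cm.
Lens 1: 1/d_i1 = 1/f₁ − 1/d_o1 = 1/(-9.55) − 1/(22.0) = -0.1502, so d_i1 = -6.659 cm.
The intermediate image is 6.659 cm to the left of lens 1 (virtual), which is 89.3 − (-6.659) = 95.96 cm to the left of lens 2, so d_o2 = +95.96 cm.
Lens 2 is diverging, so f₂ = −21.0 cm.
Lens 2: 1/d_i2 = 1/f₂ − 1/d_o2 = 1/(-21.0) − 1/(95.96) = -0.05804, so d_i2 = -17.2 cm.
The final image is virtual, 17.2 cm to the left of lens 2 (overall magnification ≈ 0.054).

17.2 cm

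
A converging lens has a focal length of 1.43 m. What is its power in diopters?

P = 1/f = 1/(1.43 m) = +0.699 D.

P = +0.699 D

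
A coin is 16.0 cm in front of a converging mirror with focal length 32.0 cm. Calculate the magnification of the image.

m = +2.00

1/d_i = 1/f − 1/d_o = 1/(32.00) − 1/(16.0) = -0.03125, so d_i = -32.00 cm.
m = −d_i/d_o = −(-32.00)/(16.0) = +2.00.
The image is virtual, upright and enlarged, behind the mirror.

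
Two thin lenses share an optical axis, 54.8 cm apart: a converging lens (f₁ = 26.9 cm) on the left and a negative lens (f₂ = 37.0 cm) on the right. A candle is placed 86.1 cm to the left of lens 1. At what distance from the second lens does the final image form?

11.0 cm

Lens 1: 1/d_i1 = 1/f₁ − 1/d_o1 = 1/(26.9) − 1/(86.1) = 0.02556, so d_i1 = 39.12 cm.
The intermediate image is 39.12 cm to the right of lens 1, which is 54.8 − (39.12) = 15.68 cm to the left of lens 2, so d_o2 = +15.68 cm.
Lens 2 is diverging, so f₂ = −37.0 cm.
Lens 2: 1/d_i2 = 1/f₂ − 1/d_o2 = 1/(-37.0) − 1/(15.68) = -0.09080, so d_i2 = -11.0 cm.
The final image is virtual, 11.0 cm to the left of lens 2 (overall magnification ≈ -0.32).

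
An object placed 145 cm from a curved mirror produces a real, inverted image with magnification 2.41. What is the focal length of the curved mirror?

f = 102 cm (concave)

m = −d_i/d_o ⇒ d_i = −m·d_o = −(-2.41)·(145) = 349.5 cm.
1/f = 1/d_o + 1/d_i = 1/(145) + 1/(349.5) = 0.009758, so f = 102 cm.
Since f is positive, the curved mirror is concave.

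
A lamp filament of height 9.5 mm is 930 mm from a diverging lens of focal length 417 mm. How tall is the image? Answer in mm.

For a diverging lens, f = -417 mm.
1/d_i = 1/f − 1/d_o = 1/(-417.0) − 1/(930) = -0.003473, so d_i = -287.9 mm.
m = −d_i/d_o = +0.3096.
|h_i| = |m|·h_o = 0.3096 × 9.5 = 2.94 mm. The image is virtual, upright and reduced, on the same side as the object.

2.94 mm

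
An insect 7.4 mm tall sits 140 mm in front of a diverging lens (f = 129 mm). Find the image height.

3.55 mm

For a diverging lens, f = -129 mm.
1/d_i = 1/f − 1/d_o = 1/(-129.0) − 1/(140) = -0.01489, so d_i = -67.14 mm.
m = −d_i/d_o = +0.4796.
|h_i| = |m|·h_o = 0.4796 × 7.4 = 3.55 mm. The image is virtual, upright and reduced, on the same side as the object.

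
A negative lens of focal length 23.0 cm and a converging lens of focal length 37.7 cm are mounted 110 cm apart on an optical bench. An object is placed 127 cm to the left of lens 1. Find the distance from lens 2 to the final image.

Lens 1 is diverging, so f₁ = −23.0 cm.
Lens 1: 1/d_i1 = 1/f₁ − 1/d_o1 = 1/(-23.0) − 1/(127) = -0.05135, so d_i1 = -19.47 cm.
The intermediate image is 19.47 cm to the left of lens 1 (virtual), which is 110 − (-19.47) = 129.5 cm to the left of lens 2, so d_o2 = +129.5 cm.
Lens 2: 1/d_i2 = 1/f₂ − 1/d_o2 = 1/(37.7) − 1/(129.5) = 0.01880, so d_i2 = 53.2 cm.
The final image is real, 53.2 cm to the right of lens 2 (overall magnification ≈ -0.063).

53.2 cm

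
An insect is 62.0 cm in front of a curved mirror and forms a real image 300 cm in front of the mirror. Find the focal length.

Real image ⇒ d_i = +300 cm.
1/f = 1/d_o + 1/d_i = 1/(62.0) + 1/(300) = 0.01946, so f = 51.4 cm.
Since f is positive, the curved mirror is concave.

f = 51.4 cm (concave)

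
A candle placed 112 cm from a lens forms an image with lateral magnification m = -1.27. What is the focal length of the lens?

f = 62.7 cm (converging)

m = −d_i/d_o ⇒ d_i = −m·d_o = −(-1.27)·(112) = 142.2 cm.
1/f = 1/d_o + 1/d_i = 1/(112) + 1/(142.2) = 0.01596, so f = 62.7 cm.
Since f is positive, the lens is converging.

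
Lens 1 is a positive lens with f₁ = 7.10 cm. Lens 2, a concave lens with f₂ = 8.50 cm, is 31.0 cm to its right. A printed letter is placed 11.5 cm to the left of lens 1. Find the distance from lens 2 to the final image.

Lens 1: 1/d_i1 = 1/f₁ − 1/d_o1 = 1/(7.10) − 1/(11.5) = 0.05389, so d_i1 = 18.56 cm.
The intermediate image is 18.56 cm to the right of lens 1, which is 31.0 − (18.56) = 12.44 cm to the left of lens 2, so d_o2 = +12.44 cm.
Lens 2 is diverging, so f₂ = −8.50 cm.
Lens 2: 1/d_i2 = 1/f₂ − 1/d_o2 = 1/(-8.50) − 1/(12.44) = -0.1980, so d_i2 = -5.05 cm.
The final image is virtual, 5.05 cm to the left of lens 2 (overall magnification ≈ -0.65).

5.05 cm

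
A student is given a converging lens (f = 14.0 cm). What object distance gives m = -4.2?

17.3 cm

m = −d_i/d_o ⇒ d_i = −m·d_o.
1/f = 1/d_o + 1/d_i = 1/d_o − 1/(m·d_o) = (1 − 1/m)/d_o, so d_o = f(1 − 1/m) = (14.00)(1 − 1/(-4.2)) = 17.3 cm.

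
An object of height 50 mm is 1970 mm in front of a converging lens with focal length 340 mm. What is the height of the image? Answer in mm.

10.4 mm

1/d_i = 1/f − 1/d_o = 1/(340.0) − 1/(1970) = 0.002434, so d_i = 410.9 mm.
m = −d_i/d_o = -0.2086.
|h_i| = |m|·h_o = 0.2086 × 50 = 10.4 mm. The image is real, inverted and reduced, on the far side of the lens.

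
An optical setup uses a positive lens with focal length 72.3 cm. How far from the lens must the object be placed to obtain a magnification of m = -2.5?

101 cm

m = −d_i/d_o ⇒ d_i = −m·d_o.
1/f = 1/d_o + 1/d_i = 1/d_o − 1/(m·d_o) = (1 − 1/m)/d_o, so d_o = f(1 − 1/m) = (72.30)(1 − 1/(-2.5)) = 101 cm.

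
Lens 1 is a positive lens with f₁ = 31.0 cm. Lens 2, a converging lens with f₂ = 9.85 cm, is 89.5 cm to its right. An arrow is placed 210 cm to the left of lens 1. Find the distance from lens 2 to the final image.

12.1 cm

Lens 1: 1/d_i1 = 1/f₁ − 1/d_o1 = 1/(31.0) − 1/(210) = 0.02750, so d_i1 = 36.37 cm.
The intermediate image is 36.37 cm to the right of lens 1, which is 89.5 − (36.37) = 53.13 cm to the left of lens 2, so d_o2 = +53.13 cm.
Lens 2: 1/d_i2 = 1/f₂ − 1/d_o2 = 1/(9.85) − 1/(53.13) = 0.08270, so d_i2 = 12.1 cm.
The final image is real, 12.1 cm to the right of lens 2 (overall magnification ≈ 0.039).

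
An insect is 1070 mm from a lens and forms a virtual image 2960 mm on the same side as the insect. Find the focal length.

Virtual image ⇒ d_i = −2960 mm.
1/f = 1/d_o + 1/d_i = 1/(1070) + 1/(-2960) = 0.0005967, so f = 1680 mm.
Since f is positive, the lens is converging.

f = 1680 mm (converging)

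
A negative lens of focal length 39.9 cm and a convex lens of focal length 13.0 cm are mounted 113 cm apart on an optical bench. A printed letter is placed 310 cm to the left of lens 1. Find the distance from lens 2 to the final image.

14.2 cm

Lens 1 is diverging, so f₁ = −39.9 cm.
Lens 1: 1/d_i1 = 1/f₁ − 1/d_o1 = 1/(-39.9) − 1/(310) = -0.02829, so d_i1 = -35.35 cm.
The intermediate image is 35.35 cm to the left of lens 1 (virtual), which is 113 − (-35.35) = 148.3 cm to the left of lens 2, so d_o2 = +148.3 cm.
Lens 2: 1/d_i2 = 1/f₂ − 1/d_o2 = 1/(13.0) − 1/(148.3) = 0.07018, so d_i2 = 14.2 cm.
The final image is real, 14.2 cm to the right of lens 2 (overall magnification ≈ -0.011).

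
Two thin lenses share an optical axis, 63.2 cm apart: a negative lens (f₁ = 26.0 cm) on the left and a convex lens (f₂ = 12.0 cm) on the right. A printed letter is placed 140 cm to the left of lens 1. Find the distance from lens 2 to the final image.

Lens 1 is diverging, so f₁ = −26.0 cm.
Lens 1: 1/d_i1 = 1/f₁ − 1/d_o1 = 1/(-26.0) − 1/(140) = -0.04560, so d_i1 = -21.93 cm.
The intermediate image is 21.93 cm to the left of lens 1 (virtual), which is 63.2 − (-21.93) = 85.13 cm to the left of lens 2, so d_o2 = +85.13 cm.
Lens 2: 1/d_i2 = 1/f₂ − 1/d_o2 = 1/(12.0) − 1/(85.13) = 0.07159, so d_i2 = 14.0 cm.
The final image is real, 14.0 cm to the right of lens 2 (overall magnification ≈ -0.026).

14.0 cm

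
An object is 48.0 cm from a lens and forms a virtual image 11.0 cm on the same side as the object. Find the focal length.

f = -14.3 cm (diverging)

Virtual image ⇒ d_i = −11.0 cm.
1/f = 1/d_o + 1/d_i = 1/(48.0) + 1/(-11.0) = -0.07008, so f = -14.3 cm.
Since f is negative, the lens is diverging.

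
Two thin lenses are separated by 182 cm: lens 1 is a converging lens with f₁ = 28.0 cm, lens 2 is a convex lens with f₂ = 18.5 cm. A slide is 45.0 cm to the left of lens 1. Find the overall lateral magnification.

Lens 1: 1/d_i1 = 1/(28.0) − 1/(45.0) = 0.01349, so d_i1 = 74.12 cm; m₁ = −d_i1/d_o1 = -1.647.
d_o2 = 182 − (74.12) = 107.9 cm.
Lens 2: 1/d_i2 = 1/(18.5) − 1/(107.9) = 0.04479, so d_i2 = 22.33 cm; m₂ = −d_i2/d_o2 = -0.2069.
m = m₁·m₂ = (-1.647)(-0.2069) = +0.341.

m = +0.341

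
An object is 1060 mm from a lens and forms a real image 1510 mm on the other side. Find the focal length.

Real image ⇒ d_i = +1510 mm.
1/f = 1/d_o + 1/d_i = 1/(1060) + 1/(1510) = 0.001606, so f = 623 mm.
Since f is positive, the lens is converging.

f = 623 mm (converging)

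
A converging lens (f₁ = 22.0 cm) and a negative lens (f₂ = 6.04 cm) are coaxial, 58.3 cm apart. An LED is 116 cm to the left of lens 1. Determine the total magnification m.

Lens 1: 1/d_i1 = 1/(22.0) − 1/(116) = 0.03683, so d_i1 = 27.15 cm; m₁ = −d_i1/d_o1 = -0.2341.
d_o2 = 58.3 − (27.15) = 31.15 cm.
f₂ = −6.04 cm (diverging).
Lens 2: 1/d_i2 = 1/(-6.04) − 1/(31.15) = -0.1977, so d_i2 = -5.059 cm; m₂ = −d_i2/d_o2 = +0.1624.
m = m₁·m₂ = (-0.2341)(+0.1624) = -0.0380.

m = -0.0380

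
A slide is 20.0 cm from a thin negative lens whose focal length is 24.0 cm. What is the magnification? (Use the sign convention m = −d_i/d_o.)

m = +0.545

For a negative lens, f = -24.0 cm.
1/d_i = 1/f − 1/d_o = 1/(-24.00) − 1/(20.0) = -0.09167, so d_i = -10.91 cm.
m = −d_i/d_o = −(-10.91)/(20.0) = +0.545.
The image is virtual, upright and reduced, on the same side as the object.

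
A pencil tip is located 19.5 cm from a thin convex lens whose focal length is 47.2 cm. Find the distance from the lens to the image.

33.2 cm

Lens equation: 1/d_i = 1/f − 1/d_o = 1/(47.20) − 1/(19.5) = 0.02119 − 0.05128 = -0.03010, so d_i = -33.2 cm.
The image is virtual, upright and enlarged, on the same side as the object.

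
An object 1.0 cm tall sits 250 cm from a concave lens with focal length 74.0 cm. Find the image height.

0.228 cm

For a concave lens, f = -74.0 cm.
1/d_i = 1/f − 1/d_o = 1/(-74.00) − 1/(250) = -0.01751, so d_i = -57.10 cm.
m = −d_i/d_o = +0.2284.
|h_i| = |m|·h_o = 0.2284 × 1.0 = 0.228 cm. The image is virtual, upright and reduced, on the same side as the object.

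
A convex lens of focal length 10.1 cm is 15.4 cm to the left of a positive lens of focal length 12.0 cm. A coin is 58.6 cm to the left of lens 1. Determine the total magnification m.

m = -0.284

Lens 1: 1/d_i1 = 1/(10.1) − 1/(58.6) = 0.08195, so d_i1 = 12.20 cm; m₁ = −d_i1/d_o1 = -0.2082.
d_o2 = 15.4 − (12.20) = 3.200 cm.
Lens 2: 1/d_i2 = 1/(12.0) − 1/(3.200) = -0.2292, so d_i2 = -4.364 cm; m₂ = −d_i2/d_o2 = +1.364.
m = m₁·m₂ = (-0.2082)(+1.364) = -0.284.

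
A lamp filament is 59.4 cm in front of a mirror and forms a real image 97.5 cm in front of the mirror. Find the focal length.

Real image ⇒ d_i = +97.5 cm.
1/f = 1/d_o + 1/d_i = 1/(59.4) + 1/(97.5) = 0.02709, so f = 36.9 cm.
Since f is positive, the mirror is concave.

f = 36.9 cm (concave)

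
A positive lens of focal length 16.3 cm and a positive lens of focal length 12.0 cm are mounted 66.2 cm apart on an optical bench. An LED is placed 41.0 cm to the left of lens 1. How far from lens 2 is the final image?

Lens 1: 1/d_i1 = 1/f₁ − 1/d_o1 = 1/(16.3) − 1/(41.0) = 0.03696, so d_i1 = 27.06 cm.
The intermediate image is 27.06 cm to the right of lens 1, which is 66.2 − (27.06) = 39.14 cm to the left of lens 2, so d_o2 = +39.14 cm.
Lens 2: 1/d_i2 = 1/f₂ − 1/d_o2 = 1/(12.0) − 1/(39.14) = 0.05778, so d_i2 = 17.3 cm.
The final image is real, 17.3 cm to the right of lens 2 (overall magnification ≈ 0.29).

17.3 cm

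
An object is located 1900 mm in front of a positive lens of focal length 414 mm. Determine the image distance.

529 mm

Thin-lens equation: 1/d_i = 1/f − 1/d_o = 1/(414.0) − 1/(1900) = 0.002415 − 0.0005263 = 0.001889, so d_i = 529 mm.
The image is real, inverted and reduced, on the far side of the lens.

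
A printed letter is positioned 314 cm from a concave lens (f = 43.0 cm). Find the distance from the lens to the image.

37.8 cm

For a concave lens, f = -43.0 cm.
Lens equation: 1/q = 1/f − 1/p = 1/(-43.00) − 1/(314) = -0.02326 − 0.003185 = -0.02644, so q = -37.8 cm.
The image is virtual, upright and reduced, on the same side as the object.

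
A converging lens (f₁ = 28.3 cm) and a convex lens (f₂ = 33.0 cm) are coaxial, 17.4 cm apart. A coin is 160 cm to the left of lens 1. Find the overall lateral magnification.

Lens 1: 1/d_i1 = 1/(28.3) − 1/(160) = 0.02909, so d_i1 = 34.38 cm; m₁ = −d_i1/d_o1 = -0.2149.
d_o2 = 17.4 − (34.38) = -16.98 cm (virtual object).
Lens 2: 1/d_i2 = 1/(33.0) − 1/(-16.98) = 0.08920, so d_i2 = 11.21 cm; m₂ = −d_i2/d_o2 = +0.6603.
m = m₁·m₂ = (-0.2149)(+0.6603) = -0.142.

m = -0.142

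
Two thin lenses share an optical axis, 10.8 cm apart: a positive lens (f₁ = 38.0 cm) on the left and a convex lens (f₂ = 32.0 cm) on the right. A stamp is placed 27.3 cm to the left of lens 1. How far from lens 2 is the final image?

Lens 1: 1/d_i1 = 1/f₁ − 1/d_o1 = 1/(38.0) − 1/(27.3) = -0.01031, so d_i1 = -96.95 cm.
The intermediate image is 96.95 cm to the left of lens 1 (virtual), which is 10.8 − (-96.95) = 107.8 cm to the left of lens 2, so d_o2 = +107.8 cm.
Lens 2: 1/d_i2 = 1/f₂ − 1/d_o2 = 1/(32.0) − 1/(107.8) = 0.02197, so d_i2 = 45.5 cm.
The final image is real, 45.5 cm to the right of lens 2 (overall magnification ≈ -1.5).

45.5 cm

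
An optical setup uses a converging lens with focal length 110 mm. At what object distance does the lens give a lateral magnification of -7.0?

m = −d_i/d_o ⇒ d_i = −m·d_o.
1/f = 1/d_o + 1/d_i = 1/d_o − 1/(m·d_o) = (1 − 1/m)/d_o, so d_o = f(1 − 1/m) = (110.0)(1 − 1/(-7.0)) = 126 mm.

126 mm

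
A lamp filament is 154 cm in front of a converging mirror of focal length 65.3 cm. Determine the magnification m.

1/d_i = 1/f − 1/d_o = 1/(65.30) − 1/(154) = 0.008820, so d_i = 113.4 cm.
m = −d_i/d_o = −(113.4)/(154) = -0.736.
The image is real, inverted and reduced, in front of the mirror.

m = -0.736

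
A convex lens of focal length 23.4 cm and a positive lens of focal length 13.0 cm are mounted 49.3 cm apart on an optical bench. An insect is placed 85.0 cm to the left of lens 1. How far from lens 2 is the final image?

Lens 1: 1/d_i1 = 1/f₁ − 1/d_o1 = 1/(23.4) − 1/(85.0) = 0.03097, so d_i1 = 32.29 cm.
The intermediate image is 32.29 cm to the right of lens 1, which is 49.3 − (32.29) = 17.01 cm to the left of lens 2, so d_o2 = +17.01 cm.
Lens 2: 1/d_i2 = 1/f₂ − 1/d_o2 = 1/(13.0) − 1/(17.01) = 0.01813, so d_i2 = 55.1 cm.
The final image is real, 55.1 cm to the right of lens 2 (overall magnification ≈ 1.2).

55.1 cm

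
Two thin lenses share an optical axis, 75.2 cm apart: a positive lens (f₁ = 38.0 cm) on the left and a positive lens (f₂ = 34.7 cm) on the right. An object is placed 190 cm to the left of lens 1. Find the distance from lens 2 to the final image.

Lens 1: 1/d_i1 = 1/f₁ − 1/d_o1 = 1/(38.0) − 1/(190) = 0.02105, so d_i1 = 47.50 cm.
The intermediate image is 47.50 cm to the right of lens 1, which is 75.2 − (47.50) = 27.70 cm to the left of lens 2, so d_o2 = +27.70 cm.
Lens 2: 1/d_i2 = 1/f₂ − 1/d_o2 = 1/(34.7) − 1/(27.70) = -0.007283, so d_i2 = -137 cm.
The final image is virtual, 137 cm to the left of lens 2 (overall magnification ≈ -1.2).

137 cm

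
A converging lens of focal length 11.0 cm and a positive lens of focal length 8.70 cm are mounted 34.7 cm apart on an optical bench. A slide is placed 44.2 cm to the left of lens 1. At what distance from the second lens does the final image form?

Lens 1: 1/d_i1 = 1/f₁ − 1/d_o1 = 1/(11.0) − 1/(44.2) = 0.06828, so d_i1 = 14.64 cm.
The intermediate image is 14.64 cm to the right of lens 1, which is 34.7 − (14.64) = 20.06 cm to the left of lens 2, so d_o2 = +20.06 cm.
Lens 2: 1/d_i2 = 1/f₂ − 1/d_o2 = 1/(8.70) − 1/(20.06) = 0.06509, so d_i2 = 15.4 cm.
The final image is real, 15.4 cm to the right of lens 2 (overall magnification ≈ 0.25).

15.4 cm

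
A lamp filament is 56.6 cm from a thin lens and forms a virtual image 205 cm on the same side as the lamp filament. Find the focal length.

f = 78.2 cm (converging)

Virtual image ⇒ d_i = −205 cm.
1/f = 1/d_o + 1/d_i = 1/(56.6) + 1/(-205) = 0.01279, so f = 78.2 cm.
Since f is positive, the thin lens is converging.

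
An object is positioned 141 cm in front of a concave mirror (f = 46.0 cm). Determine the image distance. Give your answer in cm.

Mirror equation: 1/q = 1/f − 1/p = 1/(46.00) − 1/(141) = 0.02174 − 0.007092 = 0.01465, so q = 68.3 cm.
The image is real, inverted and reduced, in front of the mirror.

68.3 cm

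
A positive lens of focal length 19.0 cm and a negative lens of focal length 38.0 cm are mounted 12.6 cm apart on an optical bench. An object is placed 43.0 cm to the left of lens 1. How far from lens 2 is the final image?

49.2 cm

Lens 1: 1/d_i1 = 1/f₁ − 1/d_o1 = 1/(19.0) − 1/(43.0) = 0.02938, so d_i1 = 34.04 cm.
The intermediate image is 34.04 cm to the right of lens 1, which lies 21.44 cm to the right of lens 2 — a virtual object — so d_o2 = −21.44 cm.
Lens 2 is diverging, so f₂ = −38.0 cm.
Lens 2: 1/d_i2 = 1/f₂ − 1/d_o2 = 1/(-38.0) − 1/(-21.44) = 0.02033, so d_i2 = 49.2 cm.
The final image is real, 49.2 cm to the right of lens 2 (overall magnification ≈ -1.8).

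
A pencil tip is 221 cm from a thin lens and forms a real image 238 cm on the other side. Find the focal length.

f = 115 cm (converging)

Real image ⇒ d_i = +238 cm.
1/f = 1/d_o + 1/d_i = 1/(221) + 1/(238) = 0.008727, so f = 115 cm.
Since f is positive, the thin lens is converging.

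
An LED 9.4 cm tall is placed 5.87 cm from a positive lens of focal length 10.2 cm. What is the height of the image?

22.1 cm

1/d_i = 1/f − 1/d_o = 1/(10.20) − 1/(5.87) = -0.07232, so d_i = -13.83 cm.
m = −d_i/d_o = +2.356.
|h_i| = |m|·h_o = 2.356 × 9.4 = 22.1 cm. The image is virtual, upright and enlarged, on the same side as the object.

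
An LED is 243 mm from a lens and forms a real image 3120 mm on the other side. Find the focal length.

Real image ⇒ d_i = +3120 mm.
1/f = 1/d_o + 1/d_i = 1/(243) + 1/(3120) = 0.004436, so f = 225 mm.
Since f is positive, the lens is converging.

f = 225 mm (converging)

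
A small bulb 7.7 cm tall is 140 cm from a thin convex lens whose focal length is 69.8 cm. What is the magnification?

m = -0.994

1/d_i = 1/f − 1/d_o = 1/(69.80) − 1/(140) = 0.007184, so d_i = 139.2 cm.
m = −d_i/d_o = −(139.2)/(140) = -0.994.
The image is real, inverted and reduced, on the far side of the lens.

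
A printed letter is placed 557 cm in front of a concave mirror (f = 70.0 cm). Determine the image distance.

Mirror equation: 1/s_i = 1/f − 1/s_o = 1/(70.00) − 1/(557) = 0.01429 − 0.001795 = 0.01249, so s_i = 80.1 cm.
The image is real, inverted and reduced, in front of the mirror.

80.1 cm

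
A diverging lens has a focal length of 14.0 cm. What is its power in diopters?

P = -7.14 D

For a diverging lens, f = −14.0 cm.
f = -14.0 cm = -0.140 m.
P = 1/f = 1/(-0.140 m) = -7.14 D.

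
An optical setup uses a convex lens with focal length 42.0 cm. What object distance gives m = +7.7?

36.5 cm

m = −d_i/d_o ⇒ d_i = −m·d_o.
1/f = 1/d_o + 1/d_i = 1/d_o − 1/(m·d_o) = (1 − 1/m)/d_o, so d_o = f(1 − 1/m) = (42.00)(1 − 1/(+7.7)) = 36.5 cm.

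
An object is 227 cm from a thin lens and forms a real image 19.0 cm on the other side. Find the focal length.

f = 17.5 cm (converging)

Real image ⇒ d_i = +19.0 cm.
1/f = 1/d_o + 1/d_i = 1/(227) + 1/(19.0) = 0.05704, so f = 17.5 cm.
Since f is positive, the thin lens is converging.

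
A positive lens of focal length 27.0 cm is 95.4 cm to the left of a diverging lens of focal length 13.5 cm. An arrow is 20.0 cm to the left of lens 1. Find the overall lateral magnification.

Lens 1: 1/d_i1 = 1/(27.0) − 1/(20.0) = -0.01296, so d_i1 = -77.14 cm; m₁ = −d_i1/d_o1 = +3.857.
d_o2 = 95.4 − (-77.14) = 172.5 cm.
f₂ = −13.5 cm (diverging).
Lens 2: 1/d_i2 = 1/(-13.5) − 1/(172.5) = -0.07987, so d_i2 = -12.52 cm; m₂ = −d_i2/d_o2 = +0.07258.
m = m₁·m₂ = (+3.857)(+0.07258) = +0.280.

m = +0.280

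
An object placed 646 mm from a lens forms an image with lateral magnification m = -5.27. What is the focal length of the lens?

f = 543 mm (converging)

m = −d_i/d_o ⇒ d_i = −m·d_o = −(-5.27)·(646) = 3404 mm.
1/f = 1/d_o + 1/d_i = 1/(646) + 1/(3404) = 0.001842, so f = 543 mm.
Since f is positive, the lens is converging.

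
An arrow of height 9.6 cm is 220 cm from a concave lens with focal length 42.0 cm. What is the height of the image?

For a concave lens, f = -42.0 cm.
1/d_i = 1/f − 1/d_o = 1/(-42.00) − 1/(220) = -0.02835, so d_i = -35.27 cm.
m = −d_i/d_o = +0.1603.
|h_i| = |m|·h_o = 0.1603 × 9.6 = 1.54 cm. The image is virtual, upright and reduced, on the same side as the object.

1.54 cm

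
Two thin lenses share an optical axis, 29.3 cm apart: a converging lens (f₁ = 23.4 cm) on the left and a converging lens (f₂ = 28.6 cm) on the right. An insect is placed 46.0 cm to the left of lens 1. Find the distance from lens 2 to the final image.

Lens 1: 1/d_i1 = 1/f₁ − 1/d_o1 = 1/(23.4) − 1/(46.0) = 0.02100, so d_i1 = 47.63 cm.
The intermediate image is 47.63 cm to the right of lens 1, which lies 18.33 cm to the right of lens 2 — a virtual object — so d_o2 = −18.33 cm.
Lens 2: 1/d_i2 = 1/f₂ − 1/d_o2 = 1/(28.6) − 1/(-18.33) = 0.08952, so d_i2 = 11.2 cm.
The final image is real, 11.2 cm to the right of lens 2 (overall magnification ≈ -0.63).

11.2 cm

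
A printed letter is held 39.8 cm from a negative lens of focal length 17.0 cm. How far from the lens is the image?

For a negative lens, f = -17.0 cm.
Lens equation: 1/s_i = 1/f − 1/s_o = 1/(-17.00) − 1/(39.8) = -0.05882 − 0.02513 = -0.08395, so s_i = -11.9 cm.
The image is virtual, upright and reduced, on the same side as the object.

11.9 cm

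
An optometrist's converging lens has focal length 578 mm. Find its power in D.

P = +1.73 D

f = 57.8 cm = 0.578 m.
P = 1/f = 1/(0.578 m) = +1.73 D.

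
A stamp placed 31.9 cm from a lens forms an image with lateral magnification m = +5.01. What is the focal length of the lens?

f = 39.9 cm (converging)

m = −d_i/d_o ⇒ d_i = −m·d_o = −(+5.01)·(31.9) = -159.8 cm.
1/f = 1/d_o + 1/d_i = 1/(31.9) + 1/(-159.8) = 0.02509, so f = 39.9 cm.
Since f is positive, the lens is converging.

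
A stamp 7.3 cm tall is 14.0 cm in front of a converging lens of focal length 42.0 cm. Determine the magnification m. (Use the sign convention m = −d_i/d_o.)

m = +1.50

1/d_i = 1/f − 1/d_o = 1/(42.00) − 1/(14.0) = -0.04762, so d_i = -21.00 cm.
m = −d_i/d_o = −(-21.00)/(14.0) = +1.50.
The image is virtual, upright and enlarged, on the same side as the object.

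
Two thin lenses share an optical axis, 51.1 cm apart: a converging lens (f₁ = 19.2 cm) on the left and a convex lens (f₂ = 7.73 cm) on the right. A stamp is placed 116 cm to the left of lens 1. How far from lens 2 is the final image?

10.7 cm

Lens 1: 1/d_i1 = 1/f₁ − 1/d_o1 = 1/(19.2) − 1/(116) = 0.04346, so d_i1 = 23.01 cm.
The intermediate image is 23.01 cm to the right of lens 1, which is 51.1 − (23.01) = 28.09 cm to the left of lens 2, so d_o2 = +28.09 cm.
Lens 2: 1/d_i2 = 1/f₂ − 1/d_o2 = 1/(7.73) − 1/(28.09) = 0.09377, so d_i2 = 10.7 cm.
The final image is real, 10.7 cm to the right of lens 2 (overall magnification ≈ 0.075).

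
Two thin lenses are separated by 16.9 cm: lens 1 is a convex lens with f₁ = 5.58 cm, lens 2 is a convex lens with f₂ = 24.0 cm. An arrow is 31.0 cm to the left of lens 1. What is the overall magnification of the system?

m = -0.379

Lens 1: 1/d_i1 = 1/(5.58) − 1/(31.0) = 0.1470, so d_i1 = 6.805 cm; m₁ = −d_i1/d_o1 = -0.2195.
d_o2 = 16.9 − (6.805) = 10.09 cm.
Lens 2: 1/d_i2 = 1/(24.0) − 1/(10.09) = -0.05744, so d_i2 = -17.41 cm; m₂ = −d_i2/d_o2 = +1.725.
m = m₁·m₂ = (-0.2195)(+1.725) = -0.379.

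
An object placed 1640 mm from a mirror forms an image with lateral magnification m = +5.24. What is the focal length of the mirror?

f = 2030 mm (concave)

m = −d_i/d_o ⇒ d_i = −m·d_o = −(+5.24)·(1640) = -8594 mm.
1/f = 1/d_o + 1/d_i = 1/(1640) + 1/(-8594) = 0.0004934, so f = 2030 mm.
Since f is positive, the mirror is concave.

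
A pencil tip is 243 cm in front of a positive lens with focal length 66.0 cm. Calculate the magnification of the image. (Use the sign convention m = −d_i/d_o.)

m = -0.373

1/d_i = 1/f − 1/d_o = 1/(66.00) − 1/(243) = 0.01104, so d_i = 90.61 cm.
m = −d_i/d_o = −(90.61)/(243) = -0.373.
The image is real, inverted and reduced, on the far side of the lens.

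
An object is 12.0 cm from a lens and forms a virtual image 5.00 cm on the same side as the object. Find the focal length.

f = -8.57 cm (diverging)

Virtual image ⇒ d_i = −5.00 cm.
1/f = 1/d_o + 1/d_i = 1/(12.0) + 1/(-5.00) = -0.1167, so f = -8.57 cm.
Since f is negative, the lens is diverging.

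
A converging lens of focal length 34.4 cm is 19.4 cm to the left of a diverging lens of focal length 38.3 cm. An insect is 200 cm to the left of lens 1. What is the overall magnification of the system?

Lens 1: 1/d_i1 = 1/(34.4) − 1/(200) = 0.02407, so d_i1 = 41.55 cm; m₁ = −d_i1/d_o1 = -0.2077.
d_o2 = 19.4 − (41.55) = -22.15 cm (virtual object).
f₂ = −38.3 cm (diverging).
Lens 2: 1/d_i2 = 1/(-38.3) − 1/(-22.15) = 0.01904, so d_i2 = 52.53 cm; m₂ = −d_i2/d_o2 = +2.372.
m = m₁·m₂ = (-0.2077)(+2.372) = -0.493.

m = -0.493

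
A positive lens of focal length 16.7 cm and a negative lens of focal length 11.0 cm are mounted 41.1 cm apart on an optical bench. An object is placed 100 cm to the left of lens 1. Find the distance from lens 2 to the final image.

7.22 cm

Lens 1: 1/d_i1 = 1/f₁ − 1/d_o1 = 1/(16.7) − 1/(100) = 0.04988, so d_i1 = 20.05 cm.
The intermediate image is 20.05 cm to the right of lens 1, which is 41.1 − (20.05) = 21.05 cm to the left of lens 2, so d_o2 = +21.05 cm.
Lens 2 is diverging, so f₂ = −11.0 cm.
Lens 2: 1/d_i2 = 1/f₂ − 1/d_o2 = 1/(-11.0) − 1/(21.05) = -0.1384, so d_i2 = -7.22 cm.
The final image is virtual, 7.22 cm to the left of lens 2 (overall magnification ≈ -0.069).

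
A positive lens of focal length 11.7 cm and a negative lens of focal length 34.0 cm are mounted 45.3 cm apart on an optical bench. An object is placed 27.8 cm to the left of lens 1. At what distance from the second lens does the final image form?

Lens 1: 1/d_i1 = 1/f₁ − 1/d_o1 = 1/(11.7) − 1/(27.8) = 0.04950, so d_i1 = 20.20 cm.
The intermediate image is 20.20 cm to the right of lens 1, which is 45.3 − (20.20) = 25.10 cm to the left of lens 2, so d_o2 = +25.10 cm.
Lens 2 is diverging, so f₂ = −34.0 cm.
Lens 2: 1/d_i2 = 1/f₂ − 1/d_o2 = 1/(-34.0) − 1/(25.10) = -0.06925, so d_i2 = -14.4 cm.
The final image is virtual, 14.4 cm to the left of lens 2 (overall magnification ≈ -0.42).

14.4 cm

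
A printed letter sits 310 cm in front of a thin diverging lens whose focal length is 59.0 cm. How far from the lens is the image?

For a diverging lens, f = -59.0 cm.
Lens equation: 1/d_i = 1/f − 1/d_o = 1/(-59.00) − 1/(310) = -0.01695 − 0.003226 = -0.02017, so d_i = -49.6 cm.
The image is virtual, upright and reduced, on the same side as the object.

49.6 cm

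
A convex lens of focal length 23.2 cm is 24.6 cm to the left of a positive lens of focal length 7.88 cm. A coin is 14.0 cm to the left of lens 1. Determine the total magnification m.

Lens 1: 1/d_i1 = 1/(23.2) − 1/(14.0) = -0.02833, so d_i1 = -35.30 cm; m₁ = −d_i1/d_o1 = +2.521.
d_o2 = 24.6 − (-35.30) = 59.90 cm.
Lens 2: 1/d_i2 = 1/(7.88) − 1/(59.90) = 0.1102, so d_i2 = 9.074 cm; m₂ = −d_i2/d_o2 = -0.1515.
m = m₁·m₂ = (+2.521)(-0.1515) = -0.382.

m = -0.382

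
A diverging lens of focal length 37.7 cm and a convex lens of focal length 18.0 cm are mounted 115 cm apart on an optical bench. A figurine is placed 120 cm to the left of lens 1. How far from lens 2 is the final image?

20.6 cm

Lens 1 is diverging, so f₁ = −37.7 cm.
Lens 1: 1/d_i1 = 1/f₁ − 1/d_o1 = 1/(-37.7) − 1/(120) = -0.03486, so d_i1 = -28.69 cm.
The intermediate image is 28.69 cm to the left of lens 1 (virtual), which is 115 − (-28.69) = 143.7 cm to the left of lens 2, so d_o2 = +143.7 cm.
Lens 2: 1/d_i2 = 1/f₂ − 1/d_o2 = 1/(18.0) − 1/(143.7) = 0.04860, so d_i2 = 20.6 cm.
The final image is real, 20.6 cm to the right of lens 2 (overall magnification ≈ -0.034).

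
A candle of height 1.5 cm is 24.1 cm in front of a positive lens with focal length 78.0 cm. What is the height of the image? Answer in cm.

2.17 cm

1/d_i = 1/f − 1/d_o = 1/(78.00) − 1/(24.1) = -0.02867, so d_i = -34.88 cm.
m = −d_i/d_o = +1.447.
|h_i| = |m|·h_o = 1.447 × 1.5 = 2.17 cm. The image is virtual, upright and enlarged, on the same side as the object.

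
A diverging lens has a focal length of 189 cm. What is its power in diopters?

For a diverging lens, f = −189 cm.
f = -189 cm = -1.89 m.
P = 1/f = 1/(-1.89 m) = -0.529 D.

P = -0.529 D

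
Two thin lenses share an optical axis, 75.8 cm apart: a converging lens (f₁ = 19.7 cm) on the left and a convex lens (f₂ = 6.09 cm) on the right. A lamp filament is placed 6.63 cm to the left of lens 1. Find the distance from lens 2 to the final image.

Lens 1: 1/d_i1 = 1/f₁ − 1/d_o1 = 1/(19.7) − 1/(6.63) = -0.1001, so d_i1 = -9.993 cm.
The intermediate image is 9.993 cm to the left of lens 1 (virtual), which is 75.8 − (-9.993) = 85.79 cm to the left of lens 2, so d_o2 = +85.79 cm.
Lens 2: 1/d_i2 = 1/f₂ − 1/d_o2 = 1/(6.09) − 1/(85.79) = 0.1525, so d_i2 = 6.56 cm.
The final image is real, 6.56 cm to the right of lens 2 (overall magnification ≈ -0.12).

6.56 cm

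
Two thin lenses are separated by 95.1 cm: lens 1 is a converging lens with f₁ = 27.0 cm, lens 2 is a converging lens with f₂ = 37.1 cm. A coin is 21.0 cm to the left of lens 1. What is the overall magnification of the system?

Lens 1: 1/d_i1 = 1/(27.0) − 1/(21.0) = -0.01058, so d_i1 = -94.50 cm; m₁ = −d_i1/d_o1 = +4.500.
d_o2 = 95.1 − (-94.50) = 189.6 cm.
Lens 2: 1/d_i2 = 1/(37.1) − 1/(189.6) = 0.02168, so d_i2 = 46.13 cm; m₂ = −d_i2/d_o2 = -0.2433.
m = m₁·m₂ = (+4.500)(-0.2433) = -1.09.

m = -1.09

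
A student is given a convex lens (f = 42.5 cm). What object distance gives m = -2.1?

62.7 cm

m = −d_i/d_o ⇒ d_i = −m·d_o.
1/f = 1/d_o + 1/d_i = 1/d_o − 1/(m·d_o) = (1 − 1/m)/d_o, so d_o = f(1 − 1/m) = (42.50)(1 − 1/(-2.1)) = 62.7 cm.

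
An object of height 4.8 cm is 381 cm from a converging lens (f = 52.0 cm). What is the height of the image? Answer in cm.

0.759 cm

1/d_i = 1/f − 1/d_o = 1/(52.00) − 1/(381) = 0.01661, so d_i = 60.22 cm.
m = −d_i/d_o = -0.1581.
|h_i| = |m|·h_o = 0.1581 × 4.8 = 0.759 cm. The image is real, inverted and reduced, on the far side of the lens.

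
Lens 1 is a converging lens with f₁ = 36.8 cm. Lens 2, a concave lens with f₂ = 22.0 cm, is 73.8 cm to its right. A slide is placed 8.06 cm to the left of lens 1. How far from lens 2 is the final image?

17.4 cm

Lens 1: 1/d_i1 = 1/f₁ − 1/d_o1 = 1/(36.8) − 1/(8.06) = -0.09690, so d_i1 = -10.32 cm.
The intermediate image is 10.32 cm to the left of lens 1 (virtual), which is 73.8 − (-10.32) = 84.12 cm to the left of lens 2, so d_o2 = +84.12 cm.
Lens 2 is diverging, so f₂ = −22.0 cm.
Lens 2: 1/d_i2 = 1/f₂ − 1/d_o2 = 1/(-22.0) − 1/(84.12) = -0.05734, so d_i2 = -17.4 cm.
The final image is virtual, 17.4 cm to the left of lens 2 (overall magnification ≈ 0.27).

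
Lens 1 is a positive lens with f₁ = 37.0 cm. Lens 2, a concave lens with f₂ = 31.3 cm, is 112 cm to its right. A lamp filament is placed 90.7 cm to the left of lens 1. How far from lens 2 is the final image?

Lens 1: 1/d_i1 = 1/f₁ − 1/d_o1 = 1/(37.0) − 1/(90.7) = 0.01600, so d_i1 = 62.49 cm.
The intermediate image is 62.49 cm to the right of lens 1, which is 112 − (62.49) = 49.51 cm to the left of lens 2, so d_o2 = +49.51 cm.
Lens 2 is diverging, so f₂ = −31.3 cm.
Lens 2: 1/d_i2 = 1/f₂ − 1/d_o2 = 1/(-31.3) − 1/(49.51) = -0.05215, so d_i2 = -19.2 cm.
The final image is virtual, 19.2 cm to the left of lens 2 (overall magnification ≈ -0.27).

19.2 cm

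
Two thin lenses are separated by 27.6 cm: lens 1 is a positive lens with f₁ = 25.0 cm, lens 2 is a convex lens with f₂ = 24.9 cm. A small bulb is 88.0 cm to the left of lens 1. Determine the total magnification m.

m = -0.307

Lens 1: 1/d_i1 = 1/(25.0) − 1/(88.0) = 0.02864, so d_i1 = 34.92 cm; m₁ = −d_i1/d_o1 = -0.3968.
d_o2 = 27.6 − (34.92) = -7.320 cm (virtual object).
Lens 2: 1/d_i2 = 1/(24.9) − 1/(-7.320) = 0.1768, so d_i2 = 5.657 cm; m₂ = −d_i2/d_o2 = +0.7728.
m = m₁·m₂ = (-0.3968)(+0.7728) = -0.307.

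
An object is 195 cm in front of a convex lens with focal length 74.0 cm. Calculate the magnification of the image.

m = -0.612

1/d_i = 1/f − 1/d_o = 1/(74.00) − 1/(195) = 0.008385, so d_i = 119.3 cm.
m = −d_i/d_o = −(119.3)/(195) = -0.612.
The image is real, inverted and reduced, on the far side of the lens.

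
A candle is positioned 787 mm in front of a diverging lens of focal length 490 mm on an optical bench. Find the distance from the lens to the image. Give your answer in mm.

302 mm

For a diverging lens, f = -490 mm.
Thin-lens equation: 1/q = 1/f − 1/p = 1/(-490.0) − 1/(787) = -0.002041 − 0.001271 = -0.003311, so q = -302 mm.
The image is virtual, upright and reduced, on the same side as the object.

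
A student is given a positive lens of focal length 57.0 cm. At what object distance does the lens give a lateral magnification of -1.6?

m = −d_i/d_o ⇒ d_i = −m·d_o.
1/f = 1/d_o + 1/d_i = 1/d_o − 1/(m·d_o) = (1 − 1/m)/d_o, so d_o = f(1 − 1/m) = (57.00)(1 − 1/(-1.6)) = 92.6 cm.

92.6 cm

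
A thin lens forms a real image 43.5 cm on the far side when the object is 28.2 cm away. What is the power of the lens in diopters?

P = +5.84 D

d_i = +43.5 cm.
1/f = 1/d_o + 1/d_i = 1/(28.2) + 1/(43.5) = 0.05845 cm⁻¹.
f = 17.11 cm = 0.1711 m, so P = 1/f = +5.84 D.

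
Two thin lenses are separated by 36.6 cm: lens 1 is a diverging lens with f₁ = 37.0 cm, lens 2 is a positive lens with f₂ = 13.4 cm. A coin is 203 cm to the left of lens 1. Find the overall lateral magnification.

m = -0.0379

f₁ = −37.0 cm (diverging).
Lens 1: 1/d_i1 = 1/(-37.0) − 1/(203) = -0.03195, so d_i1 = -31.30 cm; m₁ = −d_i1/d_o1 = +0.1542.
d_o2 = 36.6 − (-31.30) = 67.90 cm.
Lens 2: 1/d_i2 = 1/(13.4) − 1/(67.90) = 0.05990, so d_i2 = 16.69 cm; m₂ = −d_i2/d_o2 = -0.2459.
m = m₁·m₂ = (+0.1542)(-0.2459) = -0.0379.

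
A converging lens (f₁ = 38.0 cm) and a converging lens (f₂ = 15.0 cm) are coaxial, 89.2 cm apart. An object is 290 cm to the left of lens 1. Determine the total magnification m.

Lens 1: 1/d_i1 = 1/(38.0) − 1/(290) = 0.02287, so d_i1 = 43.73 cm; m₁ = −d_i1/d_o1 = -0.1508.
d_o2 = 89.2 − (43.73) = 45.47 cm.
Lens 2: 1/d_i2 = 1/(15.0) − 1/(45.47) = 0.04467, so d_i2 = 22.38 cm; m₂ = −d_i2/d_o2 = -0.4923.
m = m₁·m₂ = (-0.1508)(-0.4923) = +0.0742.

m = +0.0742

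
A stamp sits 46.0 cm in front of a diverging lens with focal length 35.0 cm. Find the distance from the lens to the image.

For a diverging lens, f = -35.0 cm.
Lens equation: 1/d_i = 1/f − 1/d_o = 1/(-35.00) − 1/(46.0) = -0.02857 − 0.02174 = -0.05031, so d_i = -19.9 cm.
The image is virtual, upright and reduced, on the same side as the object.

19.9 cm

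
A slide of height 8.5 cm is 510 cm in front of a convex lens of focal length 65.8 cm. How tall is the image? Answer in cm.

1.26 cm

1/d_i = 1/f − 1/d_o = 1/(65.80) − 1/(510) = 0.01324, so d_i = 75.55 cm.
m = −d_i/d_o = -0.1481.
|h_i| = |m|·h_o = 0.1481 × 8.5 = 1.26 cm. The image is real, inverted and reduced, on the far side of the lens.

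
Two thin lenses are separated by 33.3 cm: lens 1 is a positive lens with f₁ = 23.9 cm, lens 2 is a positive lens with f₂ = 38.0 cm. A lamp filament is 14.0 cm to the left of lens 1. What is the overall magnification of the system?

Lens 1: 1/d_i1 = 1/(23.9) − 1/(14.0) = -0.02959, so d_i1 = -33.80 cm; m₁ = −d_i1/d_o1 = +2.414.
d_o2 = 33.3 − (-33.80) = 67.10 cm.
Lens 2: 1/d_i2 = 1/(38.0) − 1/(67.10) = 0.01141, so d_i2 = 87.62 cm; m₂ = −d_i2/d_o2 = -1.306.
m = m₁·m₂ = (+2.414)(-1.306) = -3.15.

m = -3.15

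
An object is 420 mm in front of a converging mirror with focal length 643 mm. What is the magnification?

m = +2.88

1/d_i = 1/f − 1/d_o = 1/(643.0) − 1/(420) = -0.0008257, so d_i = -1211 mm.
m = −d_i/d_o = −(-1211)/(420) = +2.88.
The image is virtual, upright and enlarged, behind the mirror.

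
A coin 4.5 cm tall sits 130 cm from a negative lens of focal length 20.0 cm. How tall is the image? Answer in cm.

0.600 cm

For a negative lens, f = -20.0 cm.
1/d_i = 1/f − 1/d_o = 1/(-20.00) − 1/(130) = -0.05769, so d_i = -17.33 cm.
m = −d_i/d_o = +0.1333.
|h_i| = |m|·h_o = 0.1333 × 4.5 = 0.600 cm. The image is virtual, upright and reduced, on the same side as the object.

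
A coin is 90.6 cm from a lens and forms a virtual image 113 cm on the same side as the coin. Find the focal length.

Virtual image ⇒ d_i = −113 cm.
1/f = 1/d_o + 1/d_i = 1/(90.6) + 1/(-113) = 0.002188, so f = 457 cm.
Since f is positive, the lens is converging.

f = 457 cm (converging)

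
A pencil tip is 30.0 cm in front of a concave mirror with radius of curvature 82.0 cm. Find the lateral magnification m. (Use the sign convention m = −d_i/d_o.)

f = R/2 = 82.0/2 = 41.00 cm.
1/d_i = 1/f − 1/d_o = 1/(41.00) − 1/(30.0) = -0.008943, so d_i = -111.8 cm.
m = −d_i/d_o = −(-111.8)/(30.0) = +3.73.
The image is virtual, upright and enlarged, behind the mirror.

m = +3.73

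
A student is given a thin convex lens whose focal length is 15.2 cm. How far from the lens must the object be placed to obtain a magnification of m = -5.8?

m = −d_i/d_o ⇒ d_i = −m·d_o.
1/f = 1/d_o + 1/d_i = 1/d_o − 1/(m·d_o) = (1 − 1/m)/d_o, so d_o = f(1 − 1/m) = (15.20)(1 − 1/(-5.8)) = 17.8 cm.

17.8 cm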